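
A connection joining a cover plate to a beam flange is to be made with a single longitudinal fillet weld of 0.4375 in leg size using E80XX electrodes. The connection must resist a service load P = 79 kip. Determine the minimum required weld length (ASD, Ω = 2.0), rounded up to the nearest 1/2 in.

L = 11 in

E80XX → F_EXX = 80 ksi.
Throat t_e = 0.707 × 0.4375 = 0.3093 in.
r_n/Ω = (0.6 × 80 × 0.3093) / 2.0 = 7.423 kip/in.
L_req = P / (r_n/Ω) = 79 / 7.423 = 10.64 in total.
Round up → use L = 11 in.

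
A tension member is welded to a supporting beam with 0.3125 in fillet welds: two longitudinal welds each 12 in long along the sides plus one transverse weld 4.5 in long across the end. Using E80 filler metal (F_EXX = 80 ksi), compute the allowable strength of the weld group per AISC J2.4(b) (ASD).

t_e = 0.707 × 0.3125 = 0.2209 in.
R_nwl = 0.6 × 80 × 0.2209 × 24 = 254.5 kip (longitudinal, 2 welds).
R_nwt = 0.6 × 80 × 0.2209 × 4.5 = 47.72 kip (transverse, base value).
(i) R_nwl + R_nwt = 302.2 kip; (ii) 0.85 R_nwl + 1.5 R_nwt = 287.9 kip.
R_n = max = 302.2 kip [governs: (i)]; R_n/Ω = 151.1 kip.

R_n/Ω ≈ 151 kip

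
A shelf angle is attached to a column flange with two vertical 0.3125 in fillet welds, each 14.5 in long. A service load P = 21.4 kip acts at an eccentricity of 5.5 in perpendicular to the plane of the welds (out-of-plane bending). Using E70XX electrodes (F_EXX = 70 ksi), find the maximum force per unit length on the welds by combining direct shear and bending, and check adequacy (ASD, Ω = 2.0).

f_max ≈ 1.83 kip/in; adequate

L_w = 2 × 14.5 = 29 in; section modulus (unit throat) S = 2 × L²/6 = 70.08 in².
Direct shear f_v = P/L_w = 21.4/29 = 0.7379 kip/in.
Moment M = P × e = 21.4 × 5.5 = 117.7 kip·in; bending f_b = M/S = 1.679 kip/in.
f_max = √(f_v² + f_b²) = √(0.7379² + 1.679²) = 1.834 kip/in.
r_n/Ω = (1/2.0) × 0.6 × 70 × (0.707 × 0.3125) = 4.64 kip/in → adequate.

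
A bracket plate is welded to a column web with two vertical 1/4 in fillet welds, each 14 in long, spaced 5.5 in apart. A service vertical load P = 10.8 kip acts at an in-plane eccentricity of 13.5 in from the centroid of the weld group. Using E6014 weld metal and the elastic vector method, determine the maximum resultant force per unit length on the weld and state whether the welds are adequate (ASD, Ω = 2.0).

f_max ≈ 1.82 kip/in; adequate

E60XX → F_EXX = 60 ksi.
Total weld length L_w = 28 in. Treat welds as unit-width lines.
Polar moment about centroid: J = 2[d³/12 + d(b/2)²] = 2[14³/12 + 14×2.75²] = 669.1 in³.
Direct shear f_v = P/L_w = 10.8 / 28 = 0.3857 kip/in (vertical).
Torsion M = P·e = 10.8 × 13.5 = 145.8 kip·in.
Critical point at (x, y) = (2.75, 7) from centroid. f_tx = M·y/J = 1.525 kip/in; f_ty = M·x/J = 0.5993 kip/in.
Resultant f_max = √[f_tx² + (f_v + f_ty)²] = √[1.525² + (0.3857 + 0.5993)²] = 1.816 kip/in.
Capacity per unit length: r_n/Ω = (1/2.0) × 0.6 × 60 × (0.707 × 0.25) = 3.181 kip/in.
1.816 ≤ 3.181 → adequate.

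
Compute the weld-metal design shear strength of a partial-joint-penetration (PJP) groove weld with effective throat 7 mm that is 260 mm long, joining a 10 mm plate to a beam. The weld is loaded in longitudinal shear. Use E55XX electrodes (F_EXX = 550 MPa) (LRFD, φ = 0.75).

φR_n ≈ 450 kN

Effective throat (given) t_e = 7 mm.
A_we = 7 × 260 = 1820 mm².
F_nw = 0.6 F_EXX = 330 MPa.
φR_n = 0.75 × 330 × 1820 × 10⁻³ = 450.5 kN.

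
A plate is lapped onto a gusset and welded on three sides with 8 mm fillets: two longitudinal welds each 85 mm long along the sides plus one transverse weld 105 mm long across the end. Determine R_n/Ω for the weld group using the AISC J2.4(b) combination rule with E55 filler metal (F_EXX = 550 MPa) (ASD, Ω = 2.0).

t_e = 0.707 × 8 = 5.656 mm.
R_nwl = 0.6 × 550 × 5.656 × 170 × 10⁻³ = 317.3 kN (longitudinal, 2 welds).
R_nwt = 0.6 × 550 × 5.656 × 105 × 10⁻³ = 196 kN (transverse, base value).
(i) R_nwl + R_nwt = 513.3 kN; (ii) 0.85 R_nwl + 1.5 R_nwt = 563.7 kN.
R_n = max = 563.7 kN [governs: (ii)]; R_n/Ω = 281.8 kN.

R_n/Ω ≈ 282 kN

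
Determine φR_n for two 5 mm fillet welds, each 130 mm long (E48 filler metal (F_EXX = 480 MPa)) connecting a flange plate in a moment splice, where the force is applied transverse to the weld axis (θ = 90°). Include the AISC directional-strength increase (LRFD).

t_e = 0.707 × 5 = 3.535 mm; A_we = 3.535 × 260 = 919.1 mm².
Directional factor: 1.0 + 0.5 sin^1.5(90°) = 1.5.
F_nw = 0.6 × 480 × 1.5 = 432 MPa.
φR_n = 0.75 × 432 × 919.1 × 10⁻³ = 297.8 kN.

φR_n ≈ 298 kN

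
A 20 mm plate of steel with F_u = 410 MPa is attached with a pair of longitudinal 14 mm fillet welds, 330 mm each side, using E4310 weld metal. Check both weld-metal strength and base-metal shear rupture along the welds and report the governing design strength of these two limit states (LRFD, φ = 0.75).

φR_n ≈ 1260 kN (weld metal governs)

E43XX → F_EXX = 430 MPa.
t_e = 0.707 × 14 = 9.898 mm; L = 660 mm.
Weld metal: φR_n = 0.75 × 0.6 × 430 × 9.898 × 660 × 10⁻³ = 1264 kN.
Base metal (shear rupture): φR_n = 0.75 × 0.6 × 410 × 20 × 660 × 10⁻³ = 2435 kN.
Governing: weld metal.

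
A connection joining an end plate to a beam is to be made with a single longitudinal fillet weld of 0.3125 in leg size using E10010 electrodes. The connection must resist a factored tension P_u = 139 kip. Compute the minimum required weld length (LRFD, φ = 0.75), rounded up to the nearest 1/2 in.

E100XX → F_EXX = 100 ksi.
Throat t_e = 0.707 × 0.3125 = 0.2209 in.
φr_n = 0.75 × 0.6 × 100 × 0.2209 = 9.942 kip/in.
L_req = P_u / φr_n = 139 / 9.942 = 13.98 in total.
Round up → use L = 14 in.

L = 14 in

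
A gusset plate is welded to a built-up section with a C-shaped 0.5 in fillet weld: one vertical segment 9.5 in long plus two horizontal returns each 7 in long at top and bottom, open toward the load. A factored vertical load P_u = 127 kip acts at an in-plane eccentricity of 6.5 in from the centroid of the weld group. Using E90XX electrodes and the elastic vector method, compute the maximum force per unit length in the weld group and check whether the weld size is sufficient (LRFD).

E90XX → F_EXX = 90 ksi.
Total weld length L_w = 23.5 in. Treat welds as unit-width lines.
Centroid: x̄ = 2×7×3.5 / 23.5 = 2.085 in from the vertical weld.
Polar moment about centroid: J = I_x + I_y = [9.5³/12 + 2×7×4.75²] + [9.5×2.085² + 2(7³/12 + 7×1.415²)] = 513.8 in³.
Direct shear f_v = P/L_w = 127 / 23.5 = 5.404 kip/in (vertical).
Torsion M = P·e = 127 × 6.5 = 825.5 kip·in.
Critical point at (x, y) = (4.915, 4.75) from centroid. f_tx = M·y/J = 7.631 kip/in; f_ty = M·x/J = 7.896 kip/in.
Resultant f_max = √[f_tx² + (f_v + f_ty)²] = √[7.631² + (5.404 + 7.896)²] = 15.33 kip/in.
Capacity per unit length: φr_n = 0.75 × 0.6 × 90 × (0.707 × 0.5) = 14.32 kip/in.
15.33 > 14.32 → NOT adequate.

f_max ≈ 15.3 kip/in; NOT adequate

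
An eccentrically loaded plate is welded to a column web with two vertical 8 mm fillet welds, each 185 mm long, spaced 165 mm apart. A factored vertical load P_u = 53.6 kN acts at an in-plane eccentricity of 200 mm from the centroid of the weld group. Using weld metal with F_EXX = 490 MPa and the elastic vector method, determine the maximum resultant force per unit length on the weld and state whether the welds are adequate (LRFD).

Total weld length L_w = 370 mm. Treat welds as unit-width lines.
Polar moment about centroid: J = 2[d³/12 + d(b/2)²] = 2[185³/12 + 185×82.5²] = 3574000 mm³.
Direct shear f_v = P/L_w = 53.6×10³ / 370 = 144.9 N/mm (vertical).
Torsion M = P·e = 53.6×10³ × 200 = 10720000 N·mm.
Critical point at (x, y) = (82.5, 92.5) from centroid. f_tx = M·y/J = 277.5 N/mm; f_ty = M·x/J = 247.5 N/mm.
Resultant f_max = √[f_tx² + (f_v + f_ty)²] = √[277.5² + (144.9 + 247.5)²] = 480.6 N/mm.
Capacity per unit length: φr_n = 0.75 × 0.6 × 490 × (0.707 × 8) = 1247 N/mm.
480.6 ≤ 1247 → adequate.

f_max ≈ 481 N/mm; adequate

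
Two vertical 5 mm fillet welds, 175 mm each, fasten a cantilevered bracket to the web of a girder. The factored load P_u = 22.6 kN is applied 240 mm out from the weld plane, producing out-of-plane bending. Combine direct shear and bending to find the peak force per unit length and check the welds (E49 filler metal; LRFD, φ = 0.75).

f_max ≈ 535 N/mm; adequate

E49XX → F_EXX = 490 MPa.
L_w = 2 × 175 = 350 mm; section modulus (unit throat) S = 2 × L²/6 = 10210 mm².
Direct shear f_v = P/L_w = 22.6×10³/350 = 64.57 N/mm.
Moment M = P × e = 22.6×10³ × 240 = 5424000 N·mm; bending f_b = M/S = 531.3 N/mm.
f_max = √(f_v² + f_b²) = √(64.57² + 531.3²) = 535.2 N/mm.
φr_n = 0.75 × 0.6 × 490 × (0.707 × 5) = 779.5 N/mm → adequate.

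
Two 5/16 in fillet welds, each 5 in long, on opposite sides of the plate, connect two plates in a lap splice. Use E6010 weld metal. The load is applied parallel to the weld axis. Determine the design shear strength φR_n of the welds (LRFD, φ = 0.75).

φR_n ≈ 59.7 kip

E60XX → F_EXX = 60 ksi.
Effective throat t_e = 0.707 × 0.3125 = 0.2209 in.
Total length L = 10 in; A_we = 0.2209 × 10 = 2.209 in².
F_nw = 0.6 F_EXX = 0.6 × 60 = 36 ksi.
φR_n = 0.75 × 36 × 2.209 = 59.65 kip.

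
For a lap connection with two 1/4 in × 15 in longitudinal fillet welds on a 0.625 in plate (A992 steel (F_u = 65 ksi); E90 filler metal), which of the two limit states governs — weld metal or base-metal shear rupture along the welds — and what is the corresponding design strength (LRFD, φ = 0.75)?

E90XX → F_EXX = 90 ksi.
t_e = 0.707 × 0.25 = 0.1767 in; L = 30 in.
Weld metal: φR_n = 0.75 × 0.6 × 90 × 0.1767 × 30 = 214.8 kip.
Base metal (shear rupture): φR_n = 0.75 × 0.6 × 65 × 0.625 × 30 = 548.4 kip.
Governing: weld metal.

φR_n ≈ 215 kip (weld metal governs)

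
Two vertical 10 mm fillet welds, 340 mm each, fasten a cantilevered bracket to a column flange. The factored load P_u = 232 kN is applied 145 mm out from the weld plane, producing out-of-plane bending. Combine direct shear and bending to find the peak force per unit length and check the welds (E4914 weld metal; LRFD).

f_max ≈ 937 N/mm; adequate

E49XX → F_EXX = 490 MPa.
L_w = 2 × 340 = 680 mm; section modulus (unit throat) S = 2 × L²/6 = 38530 mm².
Direct shear f_v = P/L_w = 232×10³/680 = 341.2 N/mm.
Moment M = P × e = 232×10³ × 145 = 33640000 N·mm; bending f_b = M/S = 873 N/mm.
f_max = √(f_v² + f_b²) = √(341.2² + 873²) = 937.3 N/mm.
φr_n = 0.75 × 0.6 × 490 × (0.707 × 10) = 1559 N/mm → adequate.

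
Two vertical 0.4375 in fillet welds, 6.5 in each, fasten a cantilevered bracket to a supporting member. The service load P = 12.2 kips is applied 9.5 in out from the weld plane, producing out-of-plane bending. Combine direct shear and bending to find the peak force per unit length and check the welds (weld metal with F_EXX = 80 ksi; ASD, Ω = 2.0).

f_max ≈ 8.28 kip/in; NOT adequate

L_w = 2 × 6.5 = 13 in; section modulus (unit throat) S = 2 × L²/6 = 14.08 in².
Direct shear f_v = P/L_w = 12.2/13 = 0.9385 kip/in.
Moment M = P × e = 12.2 × 9.5 = 115.9 kip·in; bending f_b = M/S = 8.23 kip/in.
f_max = √(f_v² + f_b²) = √(0.9385² + 8.23²) = 8.283 kip/in.
r_n/Ω = (1/2.0) × 0.6 × 80 × (0.707 × 0.4375) = 7.423 kip/in → NOT adequate.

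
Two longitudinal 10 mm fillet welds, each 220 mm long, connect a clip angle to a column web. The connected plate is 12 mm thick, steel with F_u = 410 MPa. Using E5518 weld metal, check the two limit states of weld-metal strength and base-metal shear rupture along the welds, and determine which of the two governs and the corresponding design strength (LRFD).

φR_n ≈ 770 kN (weld metal governs)

E55XX → F_EXX = 550 MPa.
t_e = 0.707 × 10 = 7.07 mm; L = 440 mm.
Weld metal: φR_n = 0.75 × 0.6 × 550 × 7.07 × 440 × 10⁻³ = 769.9 kN.
Base metal (shear rupture): φR_n = 0.75 × 0.6 × 410 × 12 × 440 × 10⁻³ = 974.2 kN.
Governing: weld metal.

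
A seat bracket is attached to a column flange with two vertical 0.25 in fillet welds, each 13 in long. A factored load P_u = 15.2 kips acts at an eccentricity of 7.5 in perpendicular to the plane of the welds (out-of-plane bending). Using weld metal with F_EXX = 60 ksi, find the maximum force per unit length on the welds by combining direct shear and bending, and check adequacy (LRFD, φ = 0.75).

f_max ≈ 2.11 kip/in; adequate

L_w = 2 × 13 = 26 in; section modulus (unit throat) S = 2 × L²/6 = 56.33 in².
Direct shear f_v = P/L_w = 15.2/26 = 0.5846 kip/in.
Moment M = P × e = 15.2 × 7.5 = 114 kip·in; bending f_b = M/S = 2.024 kip/in.
f_max = √(f_v² + f_b²) = √(0.5846² + 2.024²) = 2.106 kip/in.
φr_n = 0.75 × 0.6 × 60 × (0.707 × 0.25) = 4.772 kip/in → adequate.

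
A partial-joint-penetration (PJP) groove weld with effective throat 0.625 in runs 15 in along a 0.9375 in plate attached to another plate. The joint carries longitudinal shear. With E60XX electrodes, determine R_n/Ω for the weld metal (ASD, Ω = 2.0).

E60XX → F_EXX = 60 ksi.
Effective throat (given) t_e = 0.625 in.
A_we = 0.625 × 15 = 9.375 in².
F_nw = 0.6 F_EXX = 36 ksi.
R_n/Ω = (36 × 9.375) / 2.0 = 168.8 kip.

R_n/Ω ≈ 169 kip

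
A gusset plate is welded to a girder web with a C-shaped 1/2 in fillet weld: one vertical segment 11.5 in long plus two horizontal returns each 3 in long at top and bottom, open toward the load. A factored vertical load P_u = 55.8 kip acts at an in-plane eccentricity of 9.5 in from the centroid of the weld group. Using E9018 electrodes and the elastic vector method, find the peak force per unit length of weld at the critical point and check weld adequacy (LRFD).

E90XX → F_EXX = 90 ksi.
Total weld length L_w = 17.5 in. Treat welds as unit-width lines.
Centroid: x̄ = 2×3×1.5 / 17.5 = 0.5143 in from the vertical weld.
Polar moment about centroid: J = I_x + I_y = [11.5³/12 + 2×3×5.75²] + [11.5×0.5143² + 2(3³/12 + 3×0.9857²)] = 338.5 in³.
Direct shear f_v = P/L_w = 55.8 / 17.5 = 3.189 kip/in (vertical).
Torsion M = P·e = 55.8 × 9.5 = 530.1 kip·in.
Critical point at (x, y) = (2.486, 5.75) from centroid. f_tx = M·y/J = 9.005 kip/in; f_ty = M·x/J = 3.893 kip/in.
Resultant f_max = √[f_tx² + (f_v + f_ty)²] = √[9.005² + (3.189 + 3.893)²] = 11.46 kip/in.
Capacity per unit length: φr_n = 0.75 × 0.6 × 90 × (0.707 × 0.5) = 14.32 kip/in.
11.46 ≤ 14.32 → adequate.

f_max ≈ 11.5 kip/in; adequate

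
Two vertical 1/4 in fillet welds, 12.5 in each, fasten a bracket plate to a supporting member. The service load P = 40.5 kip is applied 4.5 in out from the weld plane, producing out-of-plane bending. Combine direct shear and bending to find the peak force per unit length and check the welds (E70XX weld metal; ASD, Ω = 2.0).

E70XX → F_EXX = 70 ksi.
L_w = 2 × 12.5 = 25 in; section modulus (unit throat) S = 2 × L²/6 = 52.08 in².
Direct shear f_v = P/L_w = 40.5/25 = 1.62 kip/in.
Moment M = P × e = 40.5 × 4.5 = 182.25 kip·in; bending f_b = M/S = 3.499 kip/in.
f_max = √(f_v² + f_b²) = √(1.62² + 3.499²) = 3.856 kip/in.
r_n/Ω = (1/2.0) × 0.6 × 70 × (0.707 × 0.25) = 3.712 kip/in → NOT adequate.

f_max ≈ 3.86 kip/in; NOT adequate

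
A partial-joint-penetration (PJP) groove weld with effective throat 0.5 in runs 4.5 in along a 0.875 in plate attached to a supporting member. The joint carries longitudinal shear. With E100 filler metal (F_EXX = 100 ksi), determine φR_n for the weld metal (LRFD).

Effective throat (given) t_e = 0.5 in.
A_we = 0.5 × 4.5 = 2.25 in².
F_nw = 0.6 F_EXX = 60 ksi.
φR_n = 0.75 × 60 × 2.25 = 101.2 kips.

φR_n ≈ 101 kips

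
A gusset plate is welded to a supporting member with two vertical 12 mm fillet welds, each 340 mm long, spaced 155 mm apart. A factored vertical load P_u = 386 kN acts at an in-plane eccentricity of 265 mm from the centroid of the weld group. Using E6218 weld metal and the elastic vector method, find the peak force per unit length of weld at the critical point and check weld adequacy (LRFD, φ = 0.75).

f_max ≈ 2100 N/mm; adequate

E62XX → F_EXX = 620 MPa.
Total weld length L_w = 680 mm. Treat welds as unit-width lines.
Polar moment about centroid: J = 2[d³/12 + d(b/2)²] = 2[340³/12 + 340×77.5²] = 10630000 mm³.
Direct shear f_v = P/L_w = 386×10³ / 680 = 567.6 N/mm (vertical).
Torsion M = P·e = 386×10³ × 265 = 102290000 N·mm.
Critical point at (x, y) = (77.5, 170) from centroid. f_tx = M·y/J = 1635 N/mm; f_ty = M·x/J = 745.4 N/mm.
Resultant f_max = √[f_tx² + (f_v + f_ty)²] = √[1635² + (567.6 + 745.4)²] = 2097 N/mm.
Capacity per unit length: φr_n = 0.75 × 0.6 × 620 × (0.707 × 12) = 2367 N/mm.
2097 ≤ 2367 → adequate.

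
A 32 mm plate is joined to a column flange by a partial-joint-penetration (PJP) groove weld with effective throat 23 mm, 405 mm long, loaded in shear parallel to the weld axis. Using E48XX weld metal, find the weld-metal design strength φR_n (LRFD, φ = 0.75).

E48XX → F_EXX = 480 MPa.
Effective throat (given) t_e = 23 mm.
A_we = 23 × 405 = 9315 mm².
F_nw = 0.6 F_EXX = 288 MPa.
φR_n = 0.75 × 288 × 9315 × 10⁻³ = 2012 kN.

φR_n ≈ 2010 kN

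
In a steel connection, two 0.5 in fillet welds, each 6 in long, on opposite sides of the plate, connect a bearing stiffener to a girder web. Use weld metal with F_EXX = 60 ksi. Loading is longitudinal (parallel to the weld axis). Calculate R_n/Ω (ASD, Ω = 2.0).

Effective throat t_e = 0.707 × 0.5 = 0.3535 in.
Total length L = 12 in; A_we = 0.3535 × 12 = 4.242 in².
F_nw = 0.6 F_EXX = 0.6 × 60 = 36 ksi.
R_n = 36 × 4.242 = 152.7 kip; R_n/Ω = 152.7/2.0 = 76.36 kip.

R_n/Ω ≈ 76.4 kip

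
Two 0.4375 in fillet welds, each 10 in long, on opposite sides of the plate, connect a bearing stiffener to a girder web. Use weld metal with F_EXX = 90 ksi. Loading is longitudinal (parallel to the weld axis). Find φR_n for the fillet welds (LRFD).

Effective throat t_e = 0.707 × 0.4375 = 0.3093 in.
Total length L = 20 in; A_we = 0.3093 × 20 = 6.186 in².
F_nw = 0.6 F_EXX = 0.6 × 90 = 54 ksi.
φR_n = 0.75 × 54 × 6.186 = 250.5 kips.

φR_n ≈ 251 kips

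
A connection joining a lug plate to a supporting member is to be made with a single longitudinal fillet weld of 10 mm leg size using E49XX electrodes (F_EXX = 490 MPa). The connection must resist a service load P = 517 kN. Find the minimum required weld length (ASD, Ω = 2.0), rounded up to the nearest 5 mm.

L = 500 mm

Throat t_e = 0.707 × 10 = 7.07 mm.
r_n/Ω = (0.6 × 490 × 7.07) / 2.0 = 1039 N/mm = 1.039 kN/mm.
L_req = P / (r_n/Ω) = 517 / 1.039 = 497.5 mm total.
Round up → use L = 500 mm.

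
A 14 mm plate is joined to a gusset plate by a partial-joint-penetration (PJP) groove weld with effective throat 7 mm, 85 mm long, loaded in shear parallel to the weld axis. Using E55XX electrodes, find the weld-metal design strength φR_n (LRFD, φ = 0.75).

E55XX → F_EXX = 550 MPa.
Effective throat (given) t_e = 7 mm.
A_we = 7 × 85 = 595 mm².
F_nw = 0.6 F_EXX = 330 MPa.
φR_n = 0.75 × 330 × 595 × 10⁻³ = 147.3 kN.

φR_n ≈ 147 kN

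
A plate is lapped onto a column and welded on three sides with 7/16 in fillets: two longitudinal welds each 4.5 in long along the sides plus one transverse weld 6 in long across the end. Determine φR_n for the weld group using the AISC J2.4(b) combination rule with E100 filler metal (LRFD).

E100XX → F_EXX = 100 ksi.
t_e = 0.707 × 0.4375 = 0.3093 in.
R_nwl = 0.6 × 100 × 0.3093 × 9 = 167 kips (longitudinal, 2 welds).
R_nwt = 0.6 × 100 × 0.3093 × 6 = 111.4 kips (transverse, base value).
(i) R_nwl + R_nwt = 278.4 kips; (ii) 0.85 R_nwl + 1.5 R_nwt = 309 kips.
R_n = max = 309 kips [governs: (ii)]; φR_n = 231.8 kips.

φR_n ≈ 232 kips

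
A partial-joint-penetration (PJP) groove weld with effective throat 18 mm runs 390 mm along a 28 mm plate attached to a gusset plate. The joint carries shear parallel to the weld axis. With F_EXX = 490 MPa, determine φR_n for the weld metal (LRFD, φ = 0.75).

Effective throat (given) t_e = 18 mm.
A_we = 18 × 390 = 7020 mm².
F_nw = 0.6 F_EXX = 294 MPa.
φR_n = 0.75 × 294 × 7020 × 10⁻³ = 1548 kN.

φR_n ≈ 1550 kN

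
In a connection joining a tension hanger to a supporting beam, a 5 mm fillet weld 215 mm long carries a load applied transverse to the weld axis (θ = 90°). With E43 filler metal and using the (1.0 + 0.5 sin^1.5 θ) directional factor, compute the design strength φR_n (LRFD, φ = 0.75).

E43XX → F_EXX = 430 MPa.
t_e = 0.707 × 5 = 3.535 mm; A_we = 3.535 × 215 = 760 mm².
Directional factor: 1.0 + 0.5 sin^1.5(90°) = 1.5.
F_nw = 0.6 × 430 × 1.5 = 387 MPa.
φR_n = 0.75 × 387 × 760 × 10⁻³ = 220.6 kN.

φR_n ≈ 221 kN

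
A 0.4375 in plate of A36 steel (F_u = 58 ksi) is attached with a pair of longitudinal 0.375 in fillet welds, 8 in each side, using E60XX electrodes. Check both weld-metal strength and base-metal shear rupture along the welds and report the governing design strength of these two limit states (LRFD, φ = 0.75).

E60XX → F_EXX = 60 ksi.
t_e = 0.707 × 0.375 = 0.2651 in; L = 16 in.
Weld metal: φR_n = 0.75 × 0.6 × 60 × 0.2651 × 16 = 114.5 kips.
Base metal (shear rupture): φR_n = 0.75 × 0.6 × 58 × 0.4375 × 16 = 182.7 kips.
Governing: weld metal.

φR_n ≈ 115 kips (weld metal governs)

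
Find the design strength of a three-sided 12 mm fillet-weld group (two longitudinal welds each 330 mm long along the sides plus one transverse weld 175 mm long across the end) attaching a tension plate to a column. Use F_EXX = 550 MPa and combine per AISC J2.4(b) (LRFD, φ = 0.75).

t_e = 0.707 × 12 = 8.484 mm.
R_nwl = 0.6 × 550 × 8.484 × 660 × 10⁻³ = 1848 kN (longitudinal, 2 welds).
R_nwt = 0.6 × 550 × 8.484 × 175 × 10⁻³ = 490 kN (transverse, base value).
(i) R_nwl + R_nwt = 2338 kN; (ii) 0.85 R_nwl + 1.5 R_nwt = 2306 kN.
R_n = max = 2338 kN [governs: (i)]; φR_n = 1753 kN.

φR_n ≈ 1750 kN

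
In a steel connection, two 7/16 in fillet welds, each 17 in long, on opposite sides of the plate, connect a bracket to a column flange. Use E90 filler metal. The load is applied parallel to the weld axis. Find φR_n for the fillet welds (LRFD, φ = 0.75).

E90XX → F_EXX = 90 ksi.
Effective throat t_e = 0.707 × 0.4375 = 0.3093 in.
Total length L = 34 in; A_we = 0.3093 × 34 = 10.52 in².
F_nw = 0.6 F_EXX = 0.6 × 90 = 54 ksi.
φR_n = 0.75 × 54 × 10.52 = 425.9 kips.

φR_n ≈ 426 kips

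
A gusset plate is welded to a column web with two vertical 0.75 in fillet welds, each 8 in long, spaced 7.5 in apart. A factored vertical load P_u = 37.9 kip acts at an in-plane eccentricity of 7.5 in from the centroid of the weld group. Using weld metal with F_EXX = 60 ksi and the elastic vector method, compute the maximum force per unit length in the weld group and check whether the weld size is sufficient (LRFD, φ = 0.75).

f_max ≈ 6.86 kip/in; adequate

Total weld length L_w = 16 in. Treat welds as unit-width lines.
Polar moment about centroid: J = 2[d³/12 + d(b/2)²] = 2[8³/12 + 8×3.75²] = 310.3 in³.
Direct shear f_v = P/L_w = 37.9 / 16 = 2.369 kip/in (vertical).
Torsion M = P·e = 37.9 × 7.5 = 284.25 kip·in.
Critical point at (x, y) = (3.75, 4) from centroid. f_tx = M·y/J = 3.664 kip/in; f_ty = M·x/J = 3.435 kip/in.
Resultant f_max = √[f_tx² + (f_v + f_ty)²] = √[3.664² + (2.369 + 3.435)²] = 6.863 kip/in.
Capacity per unit length: φr_n = 0.75 × 0.6 × 60 × (0.707 × 0.75) = 14.32 kip/in.
6.863 ≤ 14.32 → adequate.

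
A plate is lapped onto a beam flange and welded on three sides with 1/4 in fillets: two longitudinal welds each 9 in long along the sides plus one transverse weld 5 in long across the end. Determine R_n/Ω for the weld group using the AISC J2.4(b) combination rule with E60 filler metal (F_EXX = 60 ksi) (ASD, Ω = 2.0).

R_n/Ω ≈ 73.2 kip

t_e = 0.707 × 0.25 = 0.1767 in.
R_nwl = 0.6 × 60 × 0.1767 × 18 = 114.5 kip (longitudinal, 2 welds).
R_nwt = 0.6 × 60 × 0.1767 × 5 = 31.81 kip (transverse, base value).
(i) R_nwl + R_nwt = 146.3 kip; (ii) 0.85 R_nwl + 1.5 R_nwt = 145.1 kip.
R_n = max = 146.3 kip [governs: (i)]; R_n/Ω = 73.17 kip.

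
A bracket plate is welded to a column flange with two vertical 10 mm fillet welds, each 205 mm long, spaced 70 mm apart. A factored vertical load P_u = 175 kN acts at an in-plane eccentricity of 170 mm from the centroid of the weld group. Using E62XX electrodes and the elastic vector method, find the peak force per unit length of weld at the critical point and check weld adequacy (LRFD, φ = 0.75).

E62XX → F_EXX = 620 MPa.
Total weld length L_w = 410 mm. Treat welds as unit-width lines.
Polar moment about centroid: J = 2[d³/12 + d(b/2)²] = 2[205³/12 + 205×35²] = 1938000 mm³.
Direct shear f_v = P/L_w = 175×10³ / 410 = 426.8 N/mm (vertical).
Torsion M = P·e = 175×10³ × 170 = 29750000 N·mm.
Critical point at (x, y) = (35, 102.5) from centroid. f_tx = M·y/J = 1573 N/mm; f_ty = M·x/J = 537.3 N/mm.
Resultant f_max = √[f_tx² + (f_v + f_ty)²] = √[1573² + (426.8 + 537.3)²] = 1845 N/mm.
Capacity per unit length: φr_n = 0.75 × 0.6 × 620 × (0.707 × 10) = 1973 N/mm.
1845 ≤ 1973 → adequate.

f_max ≈ 1850 N/mm; adequate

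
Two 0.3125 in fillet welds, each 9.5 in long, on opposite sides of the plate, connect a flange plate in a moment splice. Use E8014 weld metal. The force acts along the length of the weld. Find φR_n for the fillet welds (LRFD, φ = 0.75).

φR_n ≈ 151 kip

E80XX → F_EXX = 80 ksi.
Effective throat t_e = 0.707 × 0.3125 = 0.2209 in.
Total length L = 19 in; A_we = 0.2209 × 19 = 4.198 in².
F_nw = 0.6 F_EXX = 0.6 × 80 = 48 ksi.
φR_n = 0.75 × 48 × 4.198 = 151.1 kip.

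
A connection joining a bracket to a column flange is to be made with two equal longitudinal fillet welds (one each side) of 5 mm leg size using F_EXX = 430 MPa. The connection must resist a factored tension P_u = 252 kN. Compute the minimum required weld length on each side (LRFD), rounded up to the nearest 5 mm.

L = 185 mm on each side

Throat t_e = 0.707 × 5 = 3.535 mm.
φr_n = 0.75 × 0.6 × 430 × 3.535 × 10⁻³ = 0.684 kN/mm.
L_req = P_u / φr_n = 252 / 0.684 = 368.4 mm total.
Per side: 368.4 / 2 = 184.2 mm.
Round up → use L = 185 mm on each side.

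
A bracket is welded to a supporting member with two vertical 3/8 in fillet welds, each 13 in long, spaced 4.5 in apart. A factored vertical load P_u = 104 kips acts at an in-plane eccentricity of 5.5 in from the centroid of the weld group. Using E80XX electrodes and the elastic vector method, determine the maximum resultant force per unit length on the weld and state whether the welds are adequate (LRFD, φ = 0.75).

f_max ≈ 9.96 kip/in; NOT adequate

E80XX → F_EXX = 80 ksi.
Total weld length L_w = 26 in. Treat welds as unit-width lines.
Polar moment about centroid: J = 2[d³/12 + d(b/2)²] = 2[13³/12 + 13×2.25²] = 497.8 in³.
Direct shear f_v = P/L_w = 104 / 26 = 4 kip/in (vertical).
Torsion M = P·e = 104 × 5.5 = 572 kip·in.
Critical point at (x, y) = (2.25, 6.5) from centroid. f_tx = M·y/J = 7.469 kip/in; f_ty = M·x/J = 2.585 kip/in.
Resultant f_max = √[f_tx² + (f_v + f_ty)²] = √[7.469² + (4 + 2.585)²] = 9.958 kip/in.
Capacity per unit length: φr_n = 0.75 × 0.6 × 80 × (0.707 × 0.375) = 9.544 kip/in.
9.958 > 9.544 → NOT adequate.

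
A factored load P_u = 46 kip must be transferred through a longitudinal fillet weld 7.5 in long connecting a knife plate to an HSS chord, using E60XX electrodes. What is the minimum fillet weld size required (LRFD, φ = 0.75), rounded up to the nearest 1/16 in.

w = 3/8 in

E60XX → F_EXX = 60 ksi.
Total weld length L = 7.5 in.
Required throat t_e = P_u / (φ × 0.6 F_EXX × L) = 46 / (0.75 × 0.6 × 60 × 7.5) = 0.2272 in.
Required leg w = t_e / 0.707 = 0.3213 in → use 3/8 in.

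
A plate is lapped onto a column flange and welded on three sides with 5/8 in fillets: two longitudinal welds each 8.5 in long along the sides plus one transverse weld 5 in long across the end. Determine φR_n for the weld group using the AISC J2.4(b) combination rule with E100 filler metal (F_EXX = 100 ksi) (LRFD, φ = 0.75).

φR_n ≈ 437 kip

t_e = 0.707 × 0.625 = 0.4419 in.
R_nwl = 0.6 × 100 × 0.4419 × 17 = 450.7 kip (longitudinal, 2 welds).
R_nwt = 0.6 × 100 × 0.4419 × 5 = 132.6 kip (transverse, base value).
(i) R_nwl + R_nwt = 583.3 kip; (ii) 0.85 R_nwl + 1.5 R_nwt = 581.9 kip.
R_n = max = 583.3 kip [governs: (i)]; φR_n = 437.5 kip.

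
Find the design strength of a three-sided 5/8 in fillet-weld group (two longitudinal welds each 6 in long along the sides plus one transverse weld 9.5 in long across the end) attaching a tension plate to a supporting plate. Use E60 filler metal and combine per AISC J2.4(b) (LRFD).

E60XX → F_EXX = 60 ksi.
t_e = 0.707 × 0.625 = 0.4419 in.
R_nwl = 0.6 × 60 × 0.4419 × 12 = 190.9 kips (longitudinal, 2 welds).
R_nwt = 0.6 × 60 × 0.4419 × 9.5 = 151.1 kips (transverse, base value).
(i) R_nwl + R_nwt = 342 kips; (ii) 0.85 R_nwl + 1.5 R_nwt = 388.9 kips.
R_n = max = 388.9 kips [governs: (ii)]; φR_n = 291.7 kips.

φR_n ≈ 292 kips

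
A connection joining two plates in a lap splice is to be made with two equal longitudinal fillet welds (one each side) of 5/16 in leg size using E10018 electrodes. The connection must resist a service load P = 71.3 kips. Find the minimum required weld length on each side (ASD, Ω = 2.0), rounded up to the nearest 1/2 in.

E100XX → F_EXX = 100 ksi.
Throat t_e = 0.707 × 0.3125 = 0.2209 in.
r_n/Ω = (0.6 × 100 × 0.2209) / 2.0 = 6.628 kip/in.
L_req = P / (r_n/Ω) = 71.3 / 6.628 = 10.76 in total.
Per side: 10.76 / 2 = 5.379 in.
Round up → use L = 5.5 in on each side.

L = 5.5 in on each side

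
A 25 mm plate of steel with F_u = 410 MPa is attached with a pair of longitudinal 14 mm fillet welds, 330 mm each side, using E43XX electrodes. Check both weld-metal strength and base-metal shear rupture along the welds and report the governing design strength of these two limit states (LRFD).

φR_n ≈ 1260 kN (weld metal governs)

E43XX → F_EXX = 430 MPa.
t_e = 0.707 × 14 = 9.898 mm; L = 660 mm.
Weld metal: φR_n = 0.75 × 0.6 × 430 × 9.898 × 660 × 10⁻³ = 1264 kN.
Base metal (shear rupture): φR_n = 0.75 × 0.6 × 410 × 25 × 660 × 10⁻³ = 3044 kN.
Governing: weld metal.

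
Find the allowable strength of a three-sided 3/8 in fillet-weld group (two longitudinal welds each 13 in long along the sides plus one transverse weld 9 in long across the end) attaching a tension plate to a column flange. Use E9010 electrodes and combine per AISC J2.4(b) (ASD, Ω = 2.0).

E90XX → F_EXX = 90 ksi.
t_e = 0.707 × 0.375 = 0.2651 in.
R_nwl = 0.6 × 90 × 0.2651 × 26 = 372.2 kips (longitudinal, 2 welds).
R_nwt = 0.6 × 90 × 0.2651 × 9 = 128.9 kips (transverse, base value).
(i) R_nwl + R_nwt = 501.1 kips; (ii) 0.85 R_nwl + 1.5 R_nwt = 509.7 kips.
R_n = max = 509.7 kips [governs: (ii)]; R_n/Ω = 254.8 kips.

R_n/Ω ≈ 255 kips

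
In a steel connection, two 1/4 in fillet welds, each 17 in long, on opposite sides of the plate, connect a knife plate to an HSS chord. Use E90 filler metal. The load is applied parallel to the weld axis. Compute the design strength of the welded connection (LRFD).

φR_n ≈ 243 kip

E90XX → F_EXX = 90 ksi.
Effective throat t_e = 0.707 × 0.25 = 0.1767 in.
Total length L = 34 in; A_we = 0.1767 × 34 = 6.01 in².
F_nw = 0.6 F_EXX = 0.6 × 90 = 54 ksi.
φR_n = 0.75 × 54 × 6.01 = 243.4 kip.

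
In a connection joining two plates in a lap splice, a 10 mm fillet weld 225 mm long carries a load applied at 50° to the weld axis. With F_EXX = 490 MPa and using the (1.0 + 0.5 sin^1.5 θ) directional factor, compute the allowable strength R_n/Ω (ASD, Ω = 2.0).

R_n/Ω ≈ 312 kN

t_e = 0.707 × 10 = 7.07 mm; A_we = 7.07 × 225 = 1591 mm².
Directional factor: 1.0 + 0.5 sin^1.5(50°) = 1.335.
F_nw = 0.6 × 490 × 1.335 = 392.6 MPa.
R_n/Ω = (392.6 × 1591) / 2.0 × 10⁻³ = 312.2 kN.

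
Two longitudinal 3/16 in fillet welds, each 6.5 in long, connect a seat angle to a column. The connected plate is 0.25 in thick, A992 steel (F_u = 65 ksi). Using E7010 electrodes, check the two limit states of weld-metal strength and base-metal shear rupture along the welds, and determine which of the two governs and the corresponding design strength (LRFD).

E70XX → F_EXX = 70 ksi.
t_e = 0.707 × 0.1875 = 0.1326 in; L = 13 in.
Weld metal: φR_n = 0.75 × 0.6 × 70 × 0.1326 × 13 = 54.28 kips.
Base metal (shear rupture): φR_n = 0.75 × 0.6 × 65 × 0.25 × 13 = 95.06 kips.
Governing: weld metal.

φR_n ≈ 54.3 kips (weld metal governs)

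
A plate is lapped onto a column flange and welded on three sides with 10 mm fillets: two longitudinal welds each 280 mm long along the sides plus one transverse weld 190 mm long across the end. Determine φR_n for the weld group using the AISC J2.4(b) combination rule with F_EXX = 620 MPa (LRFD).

φR_n ≈ 1500 kN

t_e = 0.707 × 10 = 7.07 mm.
R_nwl = 0.6 × 620 × 7.07 × 560 × 10⁻³ = 1473 kN (longitudinal, 2 welds).
R_nwt = 0.6 × 620 × 7.07 × 190 × 10⁻³ = 499.7 kN (transverse, base value).
(i) R_nwl + R_nwt = 1973 kN; (ii) 0.85 R_nwl + 1.5 R_nwt = 2001 kN.
R_n = max = 2001 kN [governs: (ii)]; φR_n = 1501 kN.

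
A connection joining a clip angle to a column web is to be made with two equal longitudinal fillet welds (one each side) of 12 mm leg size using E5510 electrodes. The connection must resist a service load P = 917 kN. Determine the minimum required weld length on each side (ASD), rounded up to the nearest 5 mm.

L = 330 mm on each side

E55XX → F_EXX = 550 MPa.
Throat t_e = 0.707 × 12 = 8.484 mm.
r_n/Ω = (0.6 × 550 × 8.484) / 2.0 = 1400 N/mm = 1.4 kN/mm.
L_req = P / (r_n/Ω) = 917 / 1.4 = 655.1 mm total.
Per side: 655.1 / 2 = 327.5 mm.
Round up → use L = 330 mm on each side.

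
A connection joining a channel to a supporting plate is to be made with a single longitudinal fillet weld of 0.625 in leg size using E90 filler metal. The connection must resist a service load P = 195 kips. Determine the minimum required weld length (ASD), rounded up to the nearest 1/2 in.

L = 16.5 in

E90XX → F_EXX = 90 ksi.
Throat t_e = 0.707 × 0.625 = 0.4419 in.
r_n/Ω = (0.6 × 90 × 0.4419) / 2.0 = 11.93 kip/in.
L_req = P / (r_n/Ω) = 195 / 11.93 = 16.34 in total.
Round up → use L = 16.5 in.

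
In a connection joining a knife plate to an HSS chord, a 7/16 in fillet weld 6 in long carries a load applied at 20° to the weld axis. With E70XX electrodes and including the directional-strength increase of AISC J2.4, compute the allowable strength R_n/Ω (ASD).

R_n/Ω ≈ 42.9 kips

E70XX → F_EXX = 70 ksi.
t_e = 0.707 × 0.4375 = 0.3093 in; A_we = 0.3093 × 6 = 1.856 in².
Directional factor: 1.0 + 0.5 sin^1.5(20°) = 1.1.
F_nw = 0.6 × 70 × 1.1 = 46.2 ksi.
R_n/Ω = (46.2 × 1.856) / 2.0 = 42.87 kips.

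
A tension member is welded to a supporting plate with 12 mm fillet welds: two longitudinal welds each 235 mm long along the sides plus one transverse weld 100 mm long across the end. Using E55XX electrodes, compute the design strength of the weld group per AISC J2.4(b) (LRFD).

E55XX → F_EXX = 550 MPa.
t_e = 0.707 × 12 = 8.484 mm.
R_nwl = 0.6 × 550 × 8.484 × 470 × 10⁻³ = 1316 kN (longitudinal, 2 welds).
R_nwt = 0.6 × 550 × 8.484 × 100 × 10⁻³ = 280 kN (transverse, base value).
(i) R_nwl + R_nwt = 1596 kN; (ii) 0.85 R_nwl + 1.5 R_nwt = 1538 kN.
R_n = max = 1596 kN [governs: (i)]; φR_n = 1197 kN.

φR_n ≈ 1200 kN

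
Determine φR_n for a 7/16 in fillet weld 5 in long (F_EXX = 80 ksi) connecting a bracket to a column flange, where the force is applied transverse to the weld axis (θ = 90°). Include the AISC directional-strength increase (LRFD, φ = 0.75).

φR_n ≈ 83.5 kips

t_e = 0.707 × 0.4375 = 0.3093 in; A_we = 0.3093 × 5 = 1.547 in².
Directional factor: 1.0 + 0.5 sin^1.5(90°) = 1.5.
F_nw = 0.6 × 80 × 1.5 = 72 ksi.
φR_n = 0.75 × 72 × 1.547 = 83.51 kips.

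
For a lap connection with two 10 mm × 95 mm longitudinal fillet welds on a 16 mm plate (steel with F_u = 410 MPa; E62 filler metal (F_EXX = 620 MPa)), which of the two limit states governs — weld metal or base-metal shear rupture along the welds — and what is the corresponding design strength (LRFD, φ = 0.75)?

t_e = 0.707 × 10 = 7.07 mm; L = 190 mm.
Weld metal: φR_n = 0.75 × 0.6 × 620 × 7.07 × 190 × 10⁻³ = 374.8 kN.
Base metal (shear rupture): φR_n = 0.75 × 0.6 × 410 × 16 × 190 × 10⁻³ = 560.9 kN.
Governing: weld metal.

φR_n ≈ 375 kN (weld metal governs)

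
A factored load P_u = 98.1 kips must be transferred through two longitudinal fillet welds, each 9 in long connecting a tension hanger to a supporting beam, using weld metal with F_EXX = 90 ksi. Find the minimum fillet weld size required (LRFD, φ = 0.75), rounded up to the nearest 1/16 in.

w = 1/4 in

Total weld length L = 18 in.
Required throat t_e = P_u / (φ × 0.6 F_EXX × L) = 98.1 / (0.75 × 0.6 × 90 × 18) = 0.1346 in.
Required leg w = t_e / 0.707 = 0.1903 in → use 1/4 in.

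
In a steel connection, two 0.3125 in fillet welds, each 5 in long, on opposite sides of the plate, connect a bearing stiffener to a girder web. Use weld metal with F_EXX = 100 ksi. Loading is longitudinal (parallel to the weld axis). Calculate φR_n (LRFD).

φR_n ≈ 99.4 kips

Effective throat t_e = 0.707 × 0.3125 = 0.2209 in.
Total length L = 10 in; A_we = 0.2209 × 10 = 2.209 in².
F_nw = 0.6 F_EXX = 0.6 × 100 = 60 ksi.
φR_n = 0.75 × 60 × 2.209 = 99.42 kips.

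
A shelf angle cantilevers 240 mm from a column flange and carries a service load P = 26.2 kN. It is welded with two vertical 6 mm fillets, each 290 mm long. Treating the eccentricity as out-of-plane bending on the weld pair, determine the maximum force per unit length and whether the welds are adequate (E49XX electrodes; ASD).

E49XX → F_EXX = 490 MPa.
L_w = 2 × 290 = 580 mm; section modulus (unit throat) S = 2 × L²/6 = 28030 mm².
Direct shear f_v = P/L_w = 26.2×10³/580 = 45.17 N/mm.
Moment M = P × e = 26.2×10³ × 240 = 6288000 N·mm; bending f_b = M/S = 224.3 N/mm.
f_max = √(f_v² + f_b²) = √(45.17² + 224.3²) = 228.8 N/mm.
r_n/Ω = (1/2.0) × 0.6 × 490 × (0.707 × 6) = 623.6 N/mm → adequate.

f_max ≈ 229 N/mm; adequate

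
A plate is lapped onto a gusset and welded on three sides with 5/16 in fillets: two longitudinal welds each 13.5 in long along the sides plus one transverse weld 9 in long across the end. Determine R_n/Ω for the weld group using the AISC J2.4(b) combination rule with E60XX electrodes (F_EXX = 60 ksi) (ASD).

t_e = 0.707 × 0.3125 = 0.2209 in.
R_nwl = 0.6 × 60 × 0.2209 × 27 = 214.8 kips (longitudinal, 2 welds).
R_nwt = 0.6 × 60 × 0.2209 × 9 = 71.58 kips (transverse, base value).
(i) R_nwl + R_nwt = 286.3 kips; (ii) 0.85 R_nwl + 1.5 R_nwt = 289.9 kips.
R_n = max = 289.9 kips [governs: (ii)]; R_n/Ω = 145 kips.

R_n/Ω ≈ 145 kips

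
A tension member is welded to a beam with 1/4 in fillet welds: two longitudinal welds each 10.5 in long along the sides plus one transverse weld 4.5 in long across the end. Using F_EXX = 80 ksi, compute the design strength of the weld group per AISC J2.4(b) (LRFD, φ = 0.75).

t_e = 0.707 × 0.25 = 0.1767 in.
R_nwl = 0.6 × 80 × 0.1767 × 21 = 178.2 kips (longitudinal, 2 welds).
R_nwt = 0.6 × 80 × 0.1767 × 4.5 = 38.18 kips (transverse, base value).
(i) R_nwl + R_nwt = 216.3 kips; (ii) 0.85 R_nwl + 1.5 R_nwt = 208.7 kips.
R_n = max = 216.3 kips [governs: (i)]; φR_n = 162.3 kips.

φR_n ≈ 162 kips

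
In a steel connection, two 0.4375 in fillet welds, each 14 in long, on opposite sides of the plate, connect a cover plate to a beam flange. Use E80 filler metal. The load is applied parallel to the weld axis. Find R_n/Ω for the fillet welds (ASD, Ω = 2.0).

E80XX → F_EXX = 80 ksi.
Effective throat t_e = 0.707 × 0.4375 = 0.3093 in.
Total length L = 28 in; A_we = 0.3093 × 28 = 8.661 in².
F_nw = 0.6 F_EXX = 0.6 × 80 = 48 ksi.
R_n = 48 × 8.661 = 415.7 kip; R_n/Ω = 415.7/2.0 = 207.9 kip.

R_n/Ω ≈ 208 kip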